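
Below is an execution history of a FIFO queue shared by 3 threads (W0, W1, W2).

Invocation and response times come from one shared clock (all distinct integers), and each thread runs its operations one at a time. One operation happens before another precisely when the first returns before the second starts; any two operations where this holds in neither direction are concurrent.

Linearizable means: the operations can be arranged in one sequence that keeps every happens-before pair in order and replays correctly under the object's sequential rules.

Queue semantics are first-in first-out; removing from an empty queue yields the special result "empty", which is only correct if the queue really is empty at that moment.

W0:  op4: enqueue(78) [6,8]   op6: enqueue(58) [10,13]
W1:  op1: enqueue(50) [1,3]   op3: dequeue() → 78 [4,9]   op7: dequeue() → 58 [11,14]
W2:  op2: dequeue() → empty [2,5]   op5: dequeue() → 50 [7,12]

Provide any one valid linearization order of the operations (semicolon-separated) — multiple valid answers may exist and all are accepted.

op2; op1; op4; op5; op3; op6; op7

1. op2 dequeue() → empty, leaving queue <>
2. op1 enqueue(50), leaving queue <50>
3. op4 enqueue(78), leaving queue <50,78>
4. op5 dequeue() → 50, leaving queue <78>
5. op3 dequeue() → 78, leaving queue <>
6. op6 enqueue(58), leaving queue <58>
7. op7 dequeue() → 58, leaving queue <>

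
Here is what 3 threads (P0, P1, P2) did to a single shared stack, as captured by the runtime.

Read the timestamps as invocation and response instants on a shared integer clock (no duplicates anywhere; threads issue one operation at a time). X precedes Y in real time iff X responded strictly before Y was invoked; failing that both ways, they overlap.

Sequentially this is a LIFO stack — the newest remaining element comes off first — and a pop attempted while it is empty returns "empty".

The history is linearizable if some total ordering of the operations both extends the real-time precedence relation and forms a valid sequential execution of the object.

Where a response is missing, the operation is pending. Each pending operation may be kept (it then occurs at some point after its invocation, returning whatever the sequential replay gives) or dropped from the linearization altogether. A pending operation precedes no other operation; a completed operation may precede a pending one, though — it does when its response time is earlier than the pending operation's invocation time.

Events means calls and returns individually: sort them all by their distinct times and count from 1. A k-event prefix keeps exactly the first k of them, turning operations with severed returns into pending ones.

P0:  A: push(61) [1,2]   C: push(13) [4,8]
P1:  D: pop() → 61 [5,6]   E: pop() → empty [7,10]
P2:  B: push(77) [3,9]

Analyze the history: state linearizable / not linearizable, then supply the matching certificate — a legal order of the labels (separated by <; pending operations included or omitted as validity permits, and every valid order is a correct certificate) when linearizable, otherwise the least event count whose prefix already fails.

1. A push(61), leaving stack <61>
2. D pop() → 61, leaving stack <>
3. E pop() → empty, leaving stack <>
4. B push(77), leaving stack <77>
5. C push(13), leaving stack <77,13>

linearizable — witness: A < D < E < B < C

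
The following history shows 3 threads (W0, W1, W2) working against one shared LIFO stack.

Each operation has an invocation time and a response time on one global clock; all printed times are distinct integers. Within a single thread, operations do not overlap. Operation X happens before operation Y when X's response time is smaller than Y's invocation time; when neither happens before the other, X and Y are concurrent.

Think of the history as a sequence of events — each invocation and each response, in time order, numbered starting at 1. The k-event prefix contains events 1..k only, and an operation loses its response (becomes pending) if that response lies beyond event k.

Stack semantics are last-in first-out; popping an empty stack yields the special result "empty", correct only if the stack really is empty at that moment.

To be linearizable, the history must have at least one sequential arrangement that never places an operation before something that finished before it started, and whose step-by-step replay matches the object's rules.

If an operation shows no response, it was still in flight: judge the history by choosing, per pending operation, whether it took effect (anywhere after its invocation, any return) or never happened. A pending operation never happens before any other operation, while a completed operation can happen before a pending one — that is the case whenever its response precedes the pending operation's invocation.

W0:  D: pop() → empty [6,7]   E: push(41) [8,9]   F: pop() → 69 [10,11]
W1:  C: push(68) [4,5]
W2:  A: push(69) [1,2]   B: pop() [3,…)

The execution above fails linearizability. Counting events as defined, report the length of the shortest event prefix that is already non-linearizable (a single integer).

a valid linearization of events 1..6 exists, for instance A, B, C:
step 1: A push(69) — stack <69>
step 2: B pop() (pending, included) — stack <>
step 3: C push(68) — stack <68>
at event 7 (D's time-7 response) nothing linearizes any more
including or dropping the 1 pending operation (B) in any combination fails
e.g. A, C, D (pending dropped): illegal at step 3, since D pop() → empty cannot apply there

7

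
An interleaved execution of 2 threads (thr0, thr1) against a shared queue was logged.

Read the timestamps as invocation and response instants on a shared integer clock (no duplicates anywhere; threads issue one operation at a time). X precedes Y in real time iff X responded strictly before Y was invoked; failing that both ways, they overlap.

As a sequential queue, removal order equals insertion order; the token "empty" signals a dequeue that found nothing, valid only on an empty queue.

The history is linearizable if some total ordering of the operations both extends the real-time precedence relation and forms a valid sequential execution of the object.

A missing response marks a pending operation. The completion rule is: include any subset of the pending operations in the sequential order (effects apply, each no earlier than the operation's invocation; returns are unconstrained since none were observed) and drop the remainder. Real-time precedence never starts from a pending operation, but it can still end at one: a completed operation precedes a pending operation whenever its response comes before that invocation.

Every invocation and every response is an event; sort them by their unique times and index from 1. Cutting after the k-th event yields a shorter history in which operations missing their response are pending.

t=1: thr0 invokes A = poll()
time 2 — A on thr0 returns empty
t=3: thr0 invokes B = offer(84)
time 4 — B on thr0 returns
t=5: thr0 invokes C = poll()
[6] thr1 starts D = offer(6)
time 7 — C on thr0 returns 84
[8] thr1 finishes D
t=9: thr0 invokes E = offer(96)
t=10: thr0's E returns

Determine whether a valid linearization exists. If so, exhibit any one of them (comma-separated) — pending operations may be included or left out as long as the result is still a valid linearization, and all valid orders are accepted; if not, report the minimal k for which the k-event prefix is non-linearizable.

after step 1 (A poll() → empty): queue <>
after step 2 (B offer(84)): queue <84>
after step 3 (C poll() → 84): queue <>
after step 4 (D offer(6)): queue <6>
after step 5 (E offer(96)): queue <6,96>

linearizable — witness: A, B, C, D, E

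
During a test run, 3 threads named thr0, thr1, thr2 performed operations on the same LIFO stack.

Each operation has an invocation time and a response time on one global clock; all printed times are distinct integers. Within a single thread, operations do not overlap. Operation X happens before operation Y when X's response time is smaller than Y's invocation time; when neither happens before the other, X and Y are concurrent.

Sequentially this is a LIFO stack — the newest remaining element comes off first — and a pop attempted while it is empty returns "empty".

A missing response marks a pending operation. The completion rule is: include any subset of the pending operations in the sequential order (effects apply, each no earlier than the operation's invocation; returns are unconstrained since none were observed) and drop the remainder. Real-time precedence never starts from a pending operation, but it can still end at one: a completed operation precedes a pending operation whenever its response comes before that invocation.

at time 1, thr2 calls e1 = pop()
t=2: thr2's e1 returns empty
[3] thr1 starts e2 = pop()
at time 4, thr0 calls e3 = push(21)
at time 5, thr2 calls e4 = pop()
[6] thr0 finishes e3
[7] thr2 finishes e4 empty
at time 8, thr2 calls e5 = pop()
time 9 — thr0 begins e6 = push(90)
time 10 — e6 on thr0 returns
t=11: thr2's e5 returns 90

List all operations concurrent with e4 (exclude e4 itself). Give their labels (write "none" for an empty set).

concurrent with e4 ([5,7]): every op whose interval crosses 5..7
e1 [1,2]: before
e2 [3,…): concurrent
e3 [4,6]: concurrent
e5 [8,11]: after
e6 [9,10]: after

e2, e3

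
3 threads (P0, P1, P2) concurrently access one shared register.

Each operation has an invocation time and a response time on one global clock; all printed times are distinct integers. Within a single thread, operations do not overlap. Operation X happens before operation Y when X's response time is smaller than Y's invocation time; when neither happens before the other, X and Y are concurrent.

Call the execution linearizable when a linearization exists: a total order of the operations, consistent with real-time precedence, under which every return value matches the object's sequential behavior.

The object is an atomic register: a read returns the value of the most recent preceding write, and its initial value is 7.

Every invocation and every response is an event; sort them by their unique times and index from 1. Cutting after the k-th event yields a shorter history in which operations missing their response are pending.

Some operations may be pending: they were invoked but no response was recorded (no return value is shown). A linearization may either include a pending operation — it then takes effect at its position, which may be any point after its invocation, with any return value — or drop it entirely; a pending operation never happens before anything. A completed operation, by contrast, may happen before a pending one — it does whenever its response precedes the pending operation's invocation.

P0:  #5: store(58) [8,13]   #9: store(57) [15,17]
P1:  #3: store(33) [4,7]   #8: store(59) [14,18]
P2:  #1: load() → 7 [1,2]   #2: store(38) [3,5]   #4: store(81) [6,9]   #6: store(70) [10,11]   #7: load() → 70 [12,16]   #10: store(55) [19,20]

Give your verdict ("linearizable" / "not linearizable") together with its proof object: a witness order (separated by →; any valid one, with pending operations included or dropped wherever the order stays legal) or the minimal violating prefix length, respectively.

1. #1 load() → 7, leaving value 7
2. #2 store(38), leaving value 38
3. #3 store(33), leaving value 33
4. #4 store(81), leaving value 81
5. #5 store(58), leaving value 58
6. #6 store(70), leaving value 70
7. #7 load() → 70, leaving value 70
8. #8 store(59), leaving value 59
9. #9 store(57), leaving value 57
10. #10 store(55), leaving value 55

linearizable — witness: #1 → #2 → #3 → #4 → #5 → #6 → #7 → #8 → #9 → #10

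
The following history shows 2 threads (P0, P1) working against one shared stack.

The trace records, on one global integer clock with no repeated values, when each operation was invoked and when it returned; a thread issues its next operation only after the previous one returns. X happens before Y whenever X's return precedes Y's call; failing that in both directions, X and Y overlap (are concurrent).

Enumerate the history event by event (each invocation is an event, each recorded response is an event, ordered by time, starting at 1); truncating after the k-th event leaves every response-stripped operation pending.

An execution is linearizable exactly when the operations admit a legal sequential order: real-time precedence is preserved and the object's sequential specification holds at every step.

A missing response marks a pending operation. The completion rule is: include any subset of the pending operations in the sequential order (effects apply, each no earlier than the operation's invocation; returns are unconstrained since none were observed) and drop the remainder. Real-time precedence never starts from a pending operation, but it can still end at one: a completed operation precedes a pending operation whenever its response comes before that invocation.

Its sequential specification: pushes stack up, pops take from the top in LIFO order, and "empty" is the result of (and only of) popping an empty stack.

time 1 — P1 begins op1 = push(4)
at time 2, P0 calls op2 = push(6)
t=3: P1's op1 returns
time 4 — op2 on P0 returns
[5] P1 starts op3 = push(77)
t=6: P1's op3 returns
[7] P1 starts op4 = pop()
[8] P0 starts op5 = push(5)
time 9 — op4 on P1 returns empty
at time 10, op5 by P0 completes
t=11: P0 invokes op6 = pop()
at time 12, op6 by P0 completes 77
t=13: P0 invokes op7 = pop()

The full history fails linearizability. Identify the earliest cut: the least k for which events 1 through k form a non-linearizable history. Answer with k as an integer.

a valid linearization of events 1..8 exists, for instance op1, op2, op3:
1. op1 push(4), leaving stack <4>
2. op2 push(6), leaving stack <4,6>
3. op3 push(77), leaving stack <4,6,77>
once event 9 joins (op4's response, time 9), exhaustive search finds no witness
no completion choice of the 1 pending operation (op5) rescues it — every subset was tried
one such order, op1, op2, op3, op4 (pending dropped), breaks at step 4 where op4 pop() → empty is illegal
one such order, op2, op1, op3, op4 (pending dropped), breaks at step 4 where op4 pop() → empty is illegal

9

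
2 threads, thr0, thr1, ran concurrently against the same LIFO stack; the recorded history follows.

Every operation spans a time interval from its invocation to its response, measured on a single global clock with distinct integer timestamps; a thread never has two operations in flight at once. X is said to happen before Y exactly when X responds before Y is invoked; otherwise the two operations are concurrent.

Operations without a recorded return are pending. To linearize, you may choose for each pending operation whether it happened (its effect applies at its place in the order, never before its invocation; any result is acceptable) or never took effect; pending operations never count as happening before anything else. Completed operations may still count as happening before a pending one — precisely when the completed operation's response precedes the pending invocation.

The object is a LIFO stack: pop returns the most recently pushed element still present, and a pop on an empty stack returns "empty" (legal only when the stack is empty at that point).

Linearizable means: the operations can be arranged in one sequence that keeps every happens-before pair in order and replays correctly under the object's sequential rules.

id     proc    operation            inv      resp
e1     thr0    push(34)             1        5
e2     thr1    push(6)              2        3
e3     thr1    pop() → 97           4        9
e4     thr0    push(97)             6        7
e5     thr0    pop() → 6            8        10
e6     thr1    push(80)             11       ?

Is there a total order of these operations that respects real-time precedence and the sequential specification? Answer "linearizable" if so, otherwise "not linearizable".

one valid linearization: e1, e2, e4, e3, e5
step 1: e1 push(34) — stack <34>
step 2: e2 push(6) — stack <34,6>
step 3: e4 push(97) — stack <34,6,97>
step 4: e3 pop() → 97 — stack <34,6>
step 5: e5 pop() → 6 — stack <34>

linearizable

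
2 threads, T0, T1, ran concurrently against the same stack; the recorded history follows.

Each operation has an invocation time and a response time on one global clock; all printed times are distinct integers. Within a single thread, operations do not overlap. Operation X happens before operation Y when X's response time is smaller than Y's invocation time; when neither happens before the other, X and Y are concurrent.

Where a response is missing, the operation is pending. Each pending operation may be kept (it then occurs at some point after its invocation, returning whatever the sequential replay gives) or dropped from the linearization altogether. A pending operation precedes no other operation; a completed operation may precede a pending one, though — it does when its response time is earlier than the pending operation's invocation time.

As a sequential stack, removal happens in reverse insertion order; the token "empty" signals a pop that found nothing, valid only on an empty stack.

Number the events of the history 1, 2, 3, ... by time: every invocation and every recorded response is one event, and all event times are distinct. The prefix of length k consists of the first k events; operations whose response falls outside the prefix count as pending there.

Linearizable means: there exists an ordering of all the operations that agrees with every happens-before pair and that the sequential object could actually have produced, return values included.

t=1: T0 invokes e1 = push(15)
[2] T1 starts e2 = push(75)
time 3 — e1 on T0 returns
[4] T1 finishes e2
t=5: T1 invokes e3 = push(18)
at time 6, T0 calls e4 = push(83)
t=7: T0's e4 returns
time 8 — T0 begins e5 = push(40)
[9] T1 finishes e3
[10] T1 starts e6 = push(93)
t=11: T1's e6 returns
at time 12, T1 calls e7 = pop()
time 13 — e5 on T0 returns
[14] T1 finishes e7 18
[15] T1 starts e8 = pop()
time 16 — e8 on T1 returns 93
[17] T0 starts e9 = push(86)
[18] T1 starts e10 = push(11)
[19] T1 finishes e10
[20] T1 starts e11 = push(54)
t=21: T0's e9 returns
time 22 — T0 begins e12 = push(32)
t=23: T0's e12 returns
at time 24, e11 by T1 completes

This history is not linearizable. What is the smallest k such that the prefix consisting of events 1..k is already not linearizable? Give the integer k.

one valid order for events 1..13 is e1, e2, e3, e4, e5, e6:
after step 1 (e1 push(15)): stack <15>
after step 2 (e2 push(75)): stack <15,75>
after step 3 (e3 push(18)): stack <15,75,18>
after step 4 (e4 push(83)): stack <15,75,18,83>
after step 5 (e5 push(40)): stack <15,75,18,83,40>
after step 6 (e6 push(93)): stack <15,75,18,83,40,93>
include event 14 — e7 responding at 14 — and every candidate order breaks
sample order e1, e2, e3, e4, e5, e6, e7 stalls at step 7 — e7 pop() → 18 has no legal effect
sample order e1, e2, e3, e4, e6, e5, e7 stalls at step 7 — e7 pop() → 18 has no legal effect

14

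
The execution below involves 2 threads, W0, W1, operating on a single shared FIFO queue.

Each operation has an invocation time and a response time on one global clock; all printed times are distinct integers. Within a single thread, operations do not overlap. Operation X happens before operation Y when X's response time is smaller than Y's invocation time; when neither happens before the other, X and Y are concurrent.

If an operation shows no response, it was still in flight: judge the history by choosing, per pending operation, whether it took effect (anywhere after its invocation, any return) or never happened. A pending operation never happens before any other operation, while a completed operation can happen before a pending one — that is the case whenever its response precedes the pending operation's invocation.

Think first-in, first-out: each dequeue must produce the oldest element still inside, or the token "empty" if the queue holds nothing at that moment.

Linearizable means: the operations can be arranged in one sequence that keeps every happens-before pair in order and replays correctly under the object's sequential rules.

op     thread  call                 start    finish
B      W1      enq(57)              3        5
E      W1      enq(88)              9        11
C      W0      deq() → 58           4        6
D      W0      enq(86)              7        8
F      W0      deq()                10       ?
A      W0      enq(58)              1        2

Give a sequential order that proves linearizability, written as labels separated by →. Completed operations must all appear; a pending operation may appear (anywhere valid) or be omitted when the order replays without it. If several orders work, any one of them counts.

A → B → C → D → E

1. A enq(58), leaving queue <58>
2. B enq(57), leaving queue <58,57>
3. C deq() → 58, leaving queue <57>
4. D enq(86), leaving queue <57,86>
5. E enq(88), leaving queue <57,86,88>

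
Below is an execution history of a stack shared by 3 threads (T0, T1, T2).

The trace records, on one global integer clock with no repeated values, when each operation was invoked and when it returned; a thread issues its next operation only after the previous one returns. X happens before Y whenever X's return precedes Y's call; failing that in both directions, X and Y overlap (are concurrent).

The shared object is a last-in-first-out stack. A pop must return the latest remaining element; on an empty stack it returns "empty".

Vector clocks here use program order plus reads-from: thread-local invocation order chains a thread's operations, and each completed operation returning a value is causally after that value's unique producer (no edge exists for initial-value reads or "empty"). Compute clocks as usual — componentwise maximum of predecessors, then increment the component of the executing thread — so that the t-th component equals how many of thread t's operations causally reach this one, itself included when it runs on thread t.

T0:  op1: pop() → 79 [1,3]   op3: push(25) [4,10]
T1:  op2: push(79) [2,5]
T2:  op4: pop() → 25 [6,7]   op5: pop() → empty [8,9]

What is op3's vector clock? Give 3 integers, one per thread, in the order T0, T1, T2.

VC(op2, invoked at 2): no causal predecessors; +1 on T1 → (0, 1, 0)
op1 (invocation 1): componentwise max over VC(op2)=(0, 1, 0), +1 at T0, giving (1, 1, 0)
op3 (invocation 4): componentwise max over VC(op1)=(1, 1, 0), +1 at T0, giving (2, 1, 0)
op4 (invocation 6): componentwise max over VC(op3)=(2, 1, 0), +1 at T2, giving (2, 1, 1)
op5 (invocation 8): componentwise max over VC(op4)=(2, 1, 1), +1 at T2, giving (2, 1, 2)
target: VC(op3) = (2, 1, 0)

(2, 1, 0)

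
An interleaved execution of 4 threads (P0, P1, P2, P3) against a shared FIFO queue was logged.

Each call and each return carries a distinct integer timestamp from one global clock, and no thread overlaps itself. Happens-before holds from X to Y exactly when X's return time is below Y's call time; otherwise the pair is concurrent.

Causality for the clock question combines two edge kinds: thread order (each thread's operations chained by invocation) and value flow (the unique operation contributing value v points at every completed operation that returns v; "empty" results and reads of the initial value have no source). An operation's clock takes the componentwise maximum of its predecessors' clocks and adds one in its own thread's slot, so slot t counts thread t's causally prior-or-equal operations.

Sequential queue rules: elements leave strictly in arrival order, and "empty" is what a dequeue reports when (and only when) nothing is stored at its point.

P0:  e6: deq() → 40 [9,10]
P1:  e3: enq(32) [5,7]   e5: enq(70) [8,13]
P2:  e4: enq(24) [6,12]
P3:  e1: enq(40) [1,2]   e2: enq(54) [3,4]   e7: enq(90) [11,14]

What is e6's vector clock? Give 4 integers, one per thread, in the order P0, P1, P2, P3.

(1, 0, 0, 1)

e1, invoked 1, has no incoming edges; only P3's bump applies → (0, 0, 0, 1)
e4, invoked 6, has no incoming edges; only P2's bump applies → (0, 0, 1, 0)
e3, invoked 5, has no incoming edges; only P1's bump applies → (0, 1, 0, 0)
e2 (invocation 3): componentwise max over VC(e1)=(0, 0, 0, 1), +1 at P3, giving (0, 0, 0, 2)
e5 (invocation 8): componentwise max over VC(e3)=(0, 1, 0, 0), +1 at P1, giving (0, 2, 0, 0)
e6 (invocation 9): componentwise max over VC(e1)=(0, 0, 0, 1), +1 at P0, giving (1, 0, 0, 1)
e7 (invocation 11): componentwise max over VC(e2)=(0, 0, 0, 2), +1 at P3, giving (0, 0, 0, 3)
target: VC(e6) = (1, 0, 0, 1)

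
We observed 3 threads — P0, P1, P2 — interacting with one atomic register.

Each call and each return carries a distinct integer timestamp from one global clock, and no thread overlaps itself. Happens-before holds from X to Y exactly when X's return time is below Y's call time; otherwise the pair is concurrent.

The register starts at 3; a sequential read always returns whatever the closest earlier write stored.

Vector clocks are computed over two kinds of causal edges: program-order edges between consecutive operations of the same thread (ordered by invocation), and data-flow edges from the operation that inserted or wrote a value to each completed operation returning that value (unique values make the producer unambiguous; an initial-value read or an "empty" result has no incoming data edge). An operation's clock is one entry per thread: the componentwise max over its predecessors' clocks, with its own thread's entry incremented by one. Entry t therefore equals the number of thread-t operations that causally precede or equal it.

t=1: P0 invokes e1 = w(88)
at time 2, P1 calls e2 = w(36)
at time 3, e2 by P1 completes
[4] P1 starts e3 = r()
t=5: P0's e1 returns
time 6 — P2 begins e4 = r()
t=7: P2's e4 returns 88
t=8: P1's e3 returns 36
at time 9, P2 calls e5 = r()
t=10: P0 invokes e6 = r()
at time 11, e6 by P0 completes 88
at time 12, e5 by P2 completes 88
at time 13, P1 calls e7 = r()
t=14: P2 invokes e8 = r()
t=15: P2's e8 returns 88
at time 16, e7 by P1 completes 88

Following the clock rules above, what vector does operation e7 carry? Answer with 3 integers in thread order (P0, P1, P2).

invoked at 2, e2 has no predecessors; its own P1 bump gives (0, 1, 0)
invoked at 1, e1 has no predecessors; its own P0 bump gives (1, 0, 0)
from VC(e2)=(0, 1, 0), e3 (invoked 4) maxes components and bumps P1 → (0, 2, 0)
from VC(e1)=(1, 0, 0), e4 (invoked 6) maxes components and bumps P2 → (1, 0, 1)
from VC(e1)=(1, 0, 0), e6 (invoked 10) maxes components and bumps P0 → (2, 0, 0)
from VC(e1)=(1, 0, 0), VC(e4)=(1, 0, 1), e5 (invoked 9) maxes components and bumps P2 → (1, 0, 2)
from VC(e1)=(1, 0, 0), VC(e5)=(1, 0, 2), e8 (invoked 14) maxes components and bumps P2 → (1, 0, 3)
from VC(e1)=(1, 0, 0), VC(e3)=(0, 2, 0), e7 (invoked 13) maxes components and bumps P1 → (1, 3, 0)
target: VC(e7) = (1, 3, 0)

(1, 3, 0)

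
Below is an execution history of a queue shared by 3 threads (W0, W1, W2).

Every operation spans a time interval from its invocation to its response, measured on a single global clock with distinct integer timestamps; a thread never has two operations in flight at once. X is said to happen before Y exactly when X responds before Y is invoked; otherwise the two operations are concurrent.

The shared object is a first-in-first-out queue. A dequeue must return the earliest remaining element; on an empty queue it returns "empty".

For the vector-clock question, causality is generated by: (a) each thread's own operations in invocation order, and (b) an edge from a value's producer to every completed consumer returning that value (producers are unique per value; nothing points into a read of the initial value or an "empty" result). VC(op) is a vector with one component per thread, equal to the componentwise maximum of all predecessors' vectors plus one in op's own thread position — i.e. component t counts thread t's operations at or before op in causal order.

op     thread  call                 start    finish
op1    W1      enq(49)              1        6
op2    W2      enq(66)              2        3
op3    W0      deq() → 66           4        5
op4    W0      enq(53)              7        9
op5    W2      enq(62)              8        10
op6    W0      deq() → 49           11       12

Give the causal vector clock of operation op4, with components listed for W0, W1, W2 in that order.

(2, 0, 1)

no predecessors for op2 (invoked 2): W2 increments from zero → (0, 0, 1)
no predecessors for op1 (invoked 1): W1 increments from zero → (0, 1, 0)
VC(op5, invoked at 8): max of VC(op2)=(0, 0, 1), then +1 on thread W2 → (0, 0, 2)
VC(op3, invoked at 4): max of VC(op2)=(0, 0, 1), then +1 on thread W0 → (1, 0, 1)
VC(op4, invoked at 7): max of VC(op3)=(1, 0, 1), then +1 on thread W0 → (2, 0, 1)
VC(op6, invoked at 11): max of VC(op1)=(0, 1, 0), VC(op4)=(2, 0, 1), then +1 on thread W0 → (3, 1, 1)
target: VC(op4) = (2, 0, 1)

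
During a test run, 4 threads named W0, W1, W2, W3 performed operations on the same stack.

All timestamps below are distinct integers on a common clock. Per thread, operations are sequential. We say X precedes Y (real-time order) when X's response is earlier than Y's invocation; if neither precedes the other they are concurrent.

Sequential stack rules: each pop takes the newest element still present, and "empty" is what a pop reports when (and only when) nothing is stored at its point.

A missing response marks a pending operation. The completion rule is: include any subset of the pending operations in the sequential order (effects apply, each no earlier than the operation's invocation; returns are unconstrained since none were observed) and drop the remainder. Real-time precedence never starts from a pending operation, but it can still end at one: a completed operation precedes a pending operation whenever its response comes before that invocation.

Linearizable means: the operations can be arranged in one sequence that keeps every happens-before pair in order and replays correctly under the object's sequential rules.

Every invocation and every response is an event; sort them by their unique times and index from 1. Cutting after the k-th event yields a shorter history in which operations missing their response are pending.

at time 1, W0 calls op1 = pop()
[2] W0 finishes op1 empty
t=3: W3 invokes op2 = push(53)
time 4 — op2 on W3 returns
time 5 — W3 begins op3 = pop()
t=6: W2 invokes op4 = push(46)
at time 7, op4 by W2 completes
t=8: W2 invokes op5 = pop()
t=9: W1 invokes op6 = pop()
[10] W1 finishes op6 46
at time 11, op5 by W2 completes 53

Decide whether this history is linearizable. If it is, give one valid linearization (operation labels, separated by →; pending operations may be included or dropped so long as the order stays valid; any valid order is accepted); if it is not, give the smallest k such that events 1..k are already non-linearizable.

1. op1 pop() → empty, leaving stack <>
2. op2 push(53), leaving stack <53>
3. op4 push(46), leaving stack <53,46>
4. op6 pop() → 46, leaving stack <53>
5. op5 pop() → 53, leaving stack <>

linearizable — witness: op1 → op2 → op4 → op6 → op5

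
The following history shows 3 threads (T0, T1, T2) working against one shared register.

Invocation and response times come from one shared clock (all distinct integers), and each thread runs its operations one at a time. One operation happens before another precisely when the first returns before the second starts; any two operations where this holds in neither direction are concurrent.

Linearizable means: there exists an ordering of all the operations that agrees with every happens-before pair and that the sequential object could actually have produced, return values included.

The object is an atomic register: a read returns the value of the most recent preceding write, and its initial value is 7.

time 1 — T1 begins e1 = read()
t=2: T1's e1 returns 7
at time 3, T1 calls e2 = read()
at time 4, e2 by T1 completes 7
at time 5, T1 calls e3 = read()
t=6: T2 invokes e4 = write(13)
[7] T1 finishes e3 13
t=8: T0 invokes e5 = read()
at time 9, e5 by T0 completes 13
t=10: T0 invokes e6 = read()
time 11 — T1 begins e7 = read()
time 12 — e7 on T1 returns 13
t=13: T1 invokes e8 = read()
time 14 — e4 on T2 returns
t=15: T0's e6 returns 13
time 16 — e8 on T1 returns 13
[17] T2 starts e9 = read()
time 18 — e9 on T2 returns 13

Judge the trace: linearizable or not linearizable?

one valid linearization: e1, e2, e4, e3, e5, e6, e7, e8, e9
1. e1 read() → 7, leaving value 7
2. e2 read() → 7, leaving value 7
3. e4 write(13), leaving value 13
4. e3 read() → 13, leaving value 13
5. e5 read() → 13, leaving value 13
6. e6 read() → 13, leaving value 13
7. e7 read() → 13, leaving value 13
8. e8 read() → 13, leaving value 13
9. e9 read() → 13, leaving value 13

linearizable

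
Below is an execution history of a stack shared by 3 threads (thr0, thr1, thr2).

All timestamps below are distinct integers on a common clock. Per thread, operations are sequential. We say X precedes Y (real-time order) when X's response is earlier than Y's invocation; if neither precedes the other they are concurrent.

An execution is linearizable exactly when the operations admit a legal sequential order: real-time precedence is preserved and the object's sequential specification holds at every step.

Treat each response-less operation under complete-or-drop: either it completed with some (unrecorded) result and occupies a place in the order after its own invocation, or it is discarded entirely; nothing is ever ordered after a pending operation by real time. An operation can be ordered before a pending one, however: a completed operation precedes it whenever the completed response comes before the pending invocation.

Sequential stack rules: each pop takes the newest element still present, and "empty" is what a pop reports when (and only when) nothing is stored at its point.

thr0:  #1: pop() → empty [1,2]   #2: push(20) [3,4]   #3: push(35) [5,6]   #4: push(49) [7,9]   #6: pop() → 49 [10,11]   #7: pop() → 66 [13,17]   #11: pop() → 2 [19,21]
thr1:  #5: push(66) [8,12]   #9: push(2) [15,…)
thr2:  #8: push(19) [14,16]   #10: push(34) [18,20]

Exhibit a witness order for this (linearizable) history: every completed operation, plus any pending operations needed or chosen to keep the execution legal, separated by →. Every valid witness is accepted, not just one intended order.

after step 1 (#1 pop() → empty): stack <>
after step 2 (#2 push(20)): stack <20>
after step 3 (#3 push(35)): stack <20,35>
after step 4 (#4 push(49)): stack <20,35,49>
after step 5 (#6 pop() → 49): stack <20,35>
after step 6 (#5 push(66)): stack <20,35,66>
after step 7 (#7 pop() → 66): stack <20,35>
after step 8 (#8 push(19)): stack <20,35,19>
after step 9 (#9 push(2) (pending, included)): stack <20,35,19,2>
after step 10 (#11 pop() → 2): stack <20,35,19>
after step 11 (#10 push(34)): stack <20,35,19,34>

#1 → #2 → #3 → #4 → #6 → #5 → #7 → #8 → #9 → #11 → #10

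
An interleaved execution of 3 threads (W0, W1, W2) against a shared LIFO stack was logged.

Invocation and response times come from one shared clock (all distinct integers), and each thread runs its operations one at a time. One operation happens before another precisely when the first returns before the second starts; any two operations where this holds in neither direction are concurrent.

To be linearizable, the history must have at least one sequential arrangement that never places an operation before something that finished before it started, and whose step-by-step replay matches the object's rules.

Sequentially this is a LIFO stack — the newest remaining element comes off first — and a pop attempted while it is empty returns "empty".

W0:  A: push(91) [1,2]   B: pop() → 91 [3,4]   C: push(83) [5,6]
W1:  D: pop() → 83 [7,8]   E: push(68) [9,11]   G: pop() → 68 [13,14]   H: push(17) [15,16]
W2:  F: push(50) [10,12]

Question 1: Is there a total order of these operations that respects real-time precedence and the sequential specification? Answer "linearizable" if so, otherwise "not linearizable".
linearizable

witness order: A, B, C, D, F, E, G, H
after step 1 (A push(91)): stack <91>
after step 2 (B pop() → 91): stack <>
after step 3 (C push(83)): stack <83>
after step 4 (D pop() → 83): stack <>
after step 5 (F push(50)): stack <50>
after step 6 (E push(68)): stack <50,68>
after step 7 (G pop() → 68): stack <50>
after step 8 (H push(17)): stack <50,17>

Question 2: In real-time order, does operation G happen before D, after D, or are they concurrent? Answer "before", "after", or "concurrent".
after

G spans [13,14], D spans [7,8]
resp(D)=8 < inv(G)=13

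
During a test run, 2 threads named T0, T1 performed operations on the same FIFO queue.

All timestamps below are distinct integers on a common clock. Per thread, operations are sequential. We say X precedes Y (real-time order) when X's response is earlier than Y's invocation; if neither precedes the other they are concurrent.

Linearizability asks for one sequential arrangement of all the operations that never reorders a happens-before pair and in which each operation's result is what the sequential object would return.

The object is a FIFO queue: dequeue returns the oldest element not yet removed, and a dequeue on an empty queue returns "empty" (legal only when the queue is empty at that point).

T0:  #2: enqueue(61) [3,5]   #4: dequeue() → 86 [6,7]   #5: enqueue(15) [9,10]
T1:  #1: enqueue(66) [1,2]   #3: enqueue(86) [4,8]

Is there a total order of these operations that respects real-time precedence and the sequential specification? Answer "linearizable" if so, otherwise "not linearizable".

not linearizable

through event 6 a valid linearization exists; event 7 (#4 responding at time 7) ends that
exhaustive check: the 3 completed FIFO queue ops admit one real-time order; illegal
every completion of the 1 pending operation (#3) was checked; none linearizes
take #1, #2, #4 (pending dropped): step 3 already fails, because #4 dequeue() → 86 cannot occur there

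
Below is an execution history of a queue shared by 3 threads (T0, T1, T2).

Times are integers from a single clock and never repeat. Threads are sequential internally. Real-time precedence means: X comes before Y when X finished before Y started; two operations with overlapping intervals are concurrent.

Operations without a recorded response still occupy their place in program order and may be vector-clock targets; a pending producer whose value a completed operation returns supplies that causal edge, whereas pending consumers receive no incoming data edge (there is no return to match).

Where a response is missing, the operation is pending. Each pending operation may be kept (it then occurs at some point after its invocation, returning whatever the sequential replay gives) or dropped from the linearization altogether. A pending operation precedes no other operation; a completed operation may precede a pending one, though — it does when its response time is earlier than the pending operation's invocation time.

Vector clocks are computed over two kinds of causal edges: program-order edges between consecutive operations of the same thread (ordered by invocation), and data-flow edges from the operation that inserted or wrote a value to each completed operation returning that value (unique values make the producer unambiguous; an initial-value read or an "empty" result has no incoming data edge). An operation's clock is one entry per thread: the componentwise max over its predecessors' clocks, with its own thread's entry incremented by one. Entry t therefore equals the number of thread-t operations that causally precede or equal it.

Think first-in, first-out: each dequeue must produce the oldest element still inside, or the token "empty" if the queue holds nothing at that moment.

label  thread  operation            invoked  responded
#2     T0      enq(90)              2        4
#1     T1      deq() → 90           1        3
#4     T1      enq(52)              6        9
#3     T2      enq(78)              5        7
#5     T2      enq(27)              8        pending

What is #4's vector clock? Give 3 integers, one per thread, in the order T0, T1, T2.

(1, 2, 0)

#3, invoked 5, has no incoming edges; only T2's bump applies → (0, 0, 1)
#2, invoked 2, has no incoming edges; only T0's bump applies → (1, 0, 0)
#5 (invocation 8): componentwise max over VC(#3)=(0, 0, 1), +1 at T2, giving (0, 0, 2)
#1 (invocation 1): componentwise max over VC(#2)=(1, 0, 0), +1 at T1, giving (1, 1, 0)
#4 (invocation 6): componentwise max over VC(#1)=(1, 1, 0), +1 at T1, giving (1, 2, 0)
target: VC(#4) = (1, 2, 0)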